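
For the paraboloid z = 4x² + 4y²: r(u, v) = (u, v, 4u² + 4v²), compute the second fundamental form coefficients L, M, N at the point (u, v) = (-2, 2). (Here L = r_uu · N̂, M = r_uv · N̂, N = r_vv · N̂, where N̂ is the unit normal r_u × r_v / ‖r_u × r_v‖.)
L = 8*sqrt(57)/171;  M = 0;  N = 8*sqrt(57)/171

Compute the unit normal N̂(u, v) = (-8*u/sqrt(64*u^2 + 64*v^2 + 1), -8*v/sqrt(64*u^2 + 64*v^2 + 1), 1/sqrt(64*u^2 + 64*v^2 + 1)), and the second partials r_uu, r_uv, r_vv. Take dot products:
  L(u, v) = r_uu · N̂ = 8/sqrt(64*u^2 + 64*v^2 + 1),
  M(u, v) = r_uv · N̂ = 0,
  N(u, v) = r_vv · N̂ = 8/sqrt(64*u^2 + 64*v^2 + 1).
Evaluating at (u, v) = (-2, 2):
  L = 8*sqrt(57)/171, M = 0, N = 8*sqrt(57)/171.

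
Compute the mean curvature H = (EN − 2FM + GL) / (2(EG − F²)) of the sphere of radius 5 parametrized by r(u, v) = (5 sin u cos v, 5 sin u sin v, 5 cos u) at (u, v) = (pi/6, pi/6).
H = -1/5

With E = 25, F = 0, G = 25*sin(u)^2, L = -5*sin(u)/Abs(sin(u)), M = 0, N = -5*sin(u)^3/Abs(sin(u)), assemble
  H = (EN − 2FM + GL) / (2(EG − F²)) = -sin(u)/(5*Abs(sin(u))).
At (u, v) = (pi/6, pi/6): H = -1/5.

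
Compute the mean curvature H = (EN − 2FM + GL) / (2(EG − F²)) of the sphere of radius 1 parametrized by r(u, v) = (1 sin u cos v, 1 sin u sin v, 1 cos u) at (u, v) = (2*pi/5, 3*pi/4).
H = -1

With E = 1, F = 0, G = sin(u)^2, L = -sin(u)/Abs(sin(u)), M = 0, N = -sin(u)^3/Abs(sin(u)), assemble
  H = (EN − 2FM + GL) / (2(EG − F²)) = -sin(u)/Abs(sin(u)).
At (u, v) = (2*pi/5, 3*pi/4): H = -1.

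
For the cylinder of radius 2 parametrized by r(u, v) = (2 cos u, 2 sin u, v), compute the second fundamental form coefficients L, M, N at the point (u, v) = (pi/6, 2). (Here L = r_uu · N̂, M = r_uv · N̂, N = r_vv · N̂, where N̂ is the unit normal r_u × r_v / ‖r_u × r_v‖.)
L = -2;  M = 0;  N = 0

Compute the unit normal N̂(u, v) = (cos(u), sin(u), 0), and the second partials r_uu, r_uv, r_vv. Take dot products:
  L(u, v) = r_uu · N̂ = -2,
  M(u, v) = r_uv · N̂ = 0,
  N(u, v) = r_vv · N̂ = 0.
Evaluating at (u, v) = (pi/6, 2):
  L = -2, M = 0, N = 0.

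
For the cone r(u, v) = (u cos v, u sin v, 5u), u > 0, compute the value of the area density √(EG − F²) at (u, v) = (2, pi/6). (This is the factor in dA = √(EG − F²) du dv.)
√(EG − F²)|_{(2, pi/6)} = 2*sqrt(26)

E = 26, F = 0, G = u^2, so EG − F² = 26*u^2. Taking the positive square root: √(EG − F²) = sqrt(26)*Abs(u). At (u, v) = (2, pi/6): 2*sqrt(26).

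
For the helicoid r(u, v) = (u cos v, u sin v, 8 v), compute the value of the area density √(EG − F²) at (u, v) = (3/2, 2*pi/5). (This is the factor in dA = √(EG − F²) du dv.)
√(EG − F²)|_{(3/2, 2*pi/5)} = sqrt(265)/2

E = 1, F = 0, G = u^2 + 64, so EG − F² = u^2 + 64. Taking the positive square root: √(EG − F²) = sqrt(u^2 + 64). At (u, v) = (3/2, 2*pi/5): sqrt(265)/2.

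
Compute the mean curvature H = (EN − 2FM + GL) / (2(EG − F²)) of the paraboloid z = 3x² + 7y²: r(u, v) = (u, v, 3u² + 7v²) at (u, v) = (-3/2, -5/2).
H = 4252*sqrt(1307)/1708249

With E = 36*u^2 + 1, F = 84*u*v, G = 196*v^2 + 1, L = 6/sqrt(36*u^2 + 196*v^2 + 1), M = 0, N = 14/sqrt(36*u^2 + 196*v^2 + 1), assemble
  H = (EN − 2FM + GL) / (2(EG − F²)) = 2*(126*u^2 + 294*v^2 + 5)/(36*u^2 + 196*v^2 + 1)^(3/2).
At (u, v) = (-3/2, -5/2): H = 4252*sqrt(1307)/1708249.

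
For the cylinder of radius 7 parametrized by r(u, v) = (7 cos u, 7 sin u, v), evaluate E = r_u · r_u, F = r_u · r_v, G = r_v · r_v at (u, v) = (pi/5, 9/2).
E = 49;  F = 0;  G = 1

Partials: r_u = (-7*sin(u), 7*cos(u), 0), r_v = (0, 0, 1). As functions of (u, v):
  E = r_u · r_u = 49,
  F = r_u · r_v = 0,
  G = r_v · r_v = 1.
Evaluating at (u, v) = (pi/5, 9/2): E = 49, F = 0, G = 1.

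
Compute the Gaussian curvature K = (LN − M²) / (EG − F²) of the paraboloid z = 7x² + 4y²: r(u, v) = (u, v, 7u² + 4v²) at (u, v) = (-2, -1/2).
K = 112/641601

Coefficients of the first fundamental form: E = 196*u^2 + 1, F = 112*u*v, G = 64*v^2 + 1.
Coefficients of the second fundamental form: L = 14/sqrt(196*u^2 + 64*v^2 + 1), M = 0, N = 8/sqrt(196*u^2 + 64*v^2 + 1).
Assemble K = (LN − M²)/(EG − F²) = 112/(38416*u^4 + 25088*u^2*v^2 + 392*u^2 + 4096*v^4 + 128*v^2 + 1). At (u, v) = (-2, -1/2): K = 112/641601.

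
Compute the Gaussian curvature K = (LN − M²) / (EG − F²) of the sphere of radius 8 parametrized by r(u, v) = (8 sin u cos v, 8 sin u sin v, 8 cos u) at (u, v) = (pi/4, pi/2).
K = 1/64

Coefficients of the first fundamental form: E = 64, F = 0, G = 64*sin(u)^2.
Coefficients of the second fundamental form: L = -8*sin(u)/Abs(sin(u)), M = 0, N = -8*sin(u)^3/Abs(sin(u)).
Assemble K = (LN − M²)/(EG − F²) = 1/64. At (u, v) = (pi/4, pi/2): K = 1/64.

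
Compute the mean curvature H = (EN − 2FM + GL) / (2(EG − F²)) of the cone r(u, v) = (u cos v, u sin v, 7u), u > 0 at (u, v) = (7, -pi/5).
H = sqrt(2)/20

With E = 50, F = 0, G = u^2, L = 0, M = 0, N = 7*sqrt(2)*u^2/(10*Abs(u)), assemble
  H = (EN − 2FM + GL) / (2(EG − F²)) = 7*sqrt(2)/(20*Abs(u)).
At (u, v) = (7, -pi/5): H = sqrt(2)/20.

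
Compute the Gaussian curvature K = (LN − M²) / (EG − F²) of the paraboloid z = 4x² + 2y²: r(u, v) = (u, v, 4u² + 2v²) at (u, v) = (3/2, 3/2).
K = 32/32761

Coefficients of the first fundamental form: E = 64*u^2 + 1, F = 32*u*v, G = 16*v^2 + 1.
Coefficients of the second fundamental form: L = 8/sqrt(64*u^2 + 16*v^2 + 1), M = 0, N = 4/sqrt(64*u^2 + 16*v^2 + 1).
Assemble K = (LN − M²)/(EG − F²) = 32/(4096*u^4 + 2048*u^2*v^2 + 128*u^2 + 256*v^4 + 32*v^2 + 1). At (u, v) = (3/2, 3/2): K = 32/32761.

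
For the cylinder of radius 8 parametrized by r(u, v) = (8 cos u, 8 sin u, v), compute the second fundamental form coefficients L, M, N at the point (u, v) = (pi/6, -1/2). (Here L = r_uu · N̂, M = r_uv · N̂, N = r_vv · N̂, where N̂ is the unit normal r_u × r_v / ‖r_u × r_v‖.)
L = -8;  M = 0;  N = 0

Compute the unit normal N̂(u, v) = (cos(u), sin(u), 0), and the second partials r_uu, r_uv, r_vv. Take dot products:
  L(u, v) = r_uu · N̂ = -8,
  M(u, v) = r_uv · N̂ = 0,
  N(u, v) = r_vv · N̂ = 0.
Evaluating at (u, v) = (pi/6, -1/2):
  L = -8, M = 0, N = 0.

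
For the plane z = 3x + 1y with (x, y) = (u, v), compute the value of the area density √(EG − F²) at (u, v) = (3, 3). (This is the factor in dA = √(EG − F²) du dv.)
√(EG − F²)|_{(3, 3)} = sqrt(11)

E = 10, F = 3, G = 2, so EG − F² = 11. Taking the positive square root: √(EG − F²) = sqrt(11). At (u, v) = (3, 3): sqrt(11).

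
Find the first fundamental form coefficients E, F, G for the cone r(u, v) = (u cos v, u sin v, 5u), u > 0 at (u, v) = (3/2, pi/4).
E = 26;  F = 0;  G = 9/4

Partials: r_u = (cos(v), sin(v), 5), r_v = (-u*sin(v), u*cos(v), 0). As functions of (u, v):
  E = r_u · r_u = 26,
  F = r_u · r_v = 0,
  G = r_v · r_v = u^2.
Evaluating at (u, v) = (3/2, pi/4): E = 26, F = 0, G = 9/4.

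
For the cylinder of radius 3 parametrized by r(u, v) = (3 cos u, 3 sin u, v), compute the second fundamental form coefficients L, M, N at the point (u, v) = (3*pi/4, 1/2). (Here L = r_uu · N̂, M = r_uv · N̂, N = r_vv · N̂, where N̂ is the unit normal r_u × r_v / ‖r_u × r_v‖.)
L = -3;  M = 0;  N = 0

Compute the unit normal N̂(u, v) = (cos(u), sin(u), 0), and the second partials r_uu, r_uv, r_vv. Take dot products:
  L(u, v) = r_uu · N̂ = -3,
  M(u, v) = r_uv · N̂ = 0,
  N(u, v) = r_vv · N̂ = 0.
Evaluating at (u, v) = (3*pi/4, 1/2):
  L = -3, M = 0, N = 0.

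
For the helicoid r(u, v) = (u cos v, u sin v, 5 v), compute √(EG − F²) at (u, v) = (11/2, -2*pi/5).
√(EG − F²)|_{(11/2, -2*pi/5)} = sqrt(221)/2

E = 1, F = 0, G = u^2 + 25; EG − F² = u^2 + 25; √(EG − F²) = sqrt(u^2 + 25). At the given point: sqrt(221)/2.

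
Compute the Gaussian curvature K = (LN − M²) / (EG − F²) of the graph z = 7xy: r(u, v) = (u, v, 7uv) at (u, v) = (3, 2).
K = -49/407044

Coefficients of the first fundamental form: E = 49*v^2 + 1, F = 49*u*v, G = 49*u^2 + 1.
Coefficients of the second fundamental form: L = 0, M = 7/sqrt(49*u^2 + 49*v^2 + 1), N = 0.
Assemble K = (LN − M²)/(EG − F²) = -49/(2401*u^4 + 4802*u^2*v^2 + 98*u^2 + 2401*v^4 + 98*v^2 + 1). At (u, v) = (3, 2): K = -49/407044.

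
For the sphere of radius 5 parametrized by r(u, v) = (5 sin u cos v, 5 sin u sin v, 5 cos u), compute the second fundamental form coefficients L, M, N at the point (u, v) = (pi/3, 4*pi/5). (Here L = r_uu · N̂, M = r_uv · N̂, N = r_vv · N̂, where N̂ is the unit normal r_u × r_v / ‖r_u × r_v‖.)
L = -5;  M = 0;  N = -15/4

Compute the unit normal N̂(u, v) = (sin(u)^2*cos(v)/Abs(sin(u)), sin(u)^2*sin(v)/Abs(sin(u)), sin(2*u)/(2*Abs(sin(u)))), and the second partials r_uu, r_uv, r_vv. Take dot products:
  L(u, v) = r_uu · N̂ = -5*sin(u)/Abs(sin(u)),
  M(u, v) = r_uv · N̂ = 0,
  N(u, v) = r_vv · N̂ = -5*sin(u)^3/Abs(sin(u)).
Evaluating at (u, v) = (pi/3, 4*pi/5):
  L = -5, M = 0, N = -15/4.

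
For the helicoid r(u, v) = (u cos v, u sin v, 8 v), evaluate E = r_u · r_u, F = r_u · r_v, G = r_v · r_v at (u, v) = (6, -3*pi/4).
E = 1;  F = 0;  G = 100

Partials: r_u = (cos(v), sin(v), 0), r_v = (-u*sin(v), u*cos(v), 8). As functions of (u, v):
  E = r_u · r_u = 1,
  F = r_u · r_v = 0,
  G = r_v · r_v = u^2 + 64.
Evaluating at (u, v) = (6, -3*pi/4): E = 1, F = 0, G = 100.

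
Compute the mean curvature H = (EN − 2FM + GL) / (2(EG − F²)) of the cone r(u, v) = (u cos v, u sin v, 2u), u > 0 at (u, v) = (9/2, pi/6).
H = 2*sqrt(5)/45

With E = 5, F = 0, G = u^2, L = 0, M = 0, N = 2*sqrt(5)*u^2/(5*Abs(u)), assemble
  H = (EN − 2FM + GL) / (2(EG − F²)) = sqrt(5)/(5*Abs(u)).
At (u, v) = (9/2, pi/6): H = 2*sqrt(5)/45.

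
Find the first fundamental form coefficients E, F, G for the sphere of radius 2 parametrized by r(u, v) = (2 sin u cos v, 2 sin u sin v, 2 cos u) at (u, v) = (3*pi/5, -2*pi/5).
E = 4;  F = 0;  G = sqrt(5)/2 + 5/2

Partials: r_u = (2*cos(u)*cos(v), 2*sin(v)*cos(u), -2*sin(u)), r_v = (-2*sin(u)*sin(v), 2*sin(u)*cos(v), 0). As functions of (u, v):
  E = r_u · r_u = 4,
  F = r_u · r_v = 0,
  G = r_v · r_v = 4*sin(u)^2.
Evaluating at (u, v) = (3*pi/5, -2*pi/5): E = 4, F = 0, G = sqrt(5)/2 + 5/2.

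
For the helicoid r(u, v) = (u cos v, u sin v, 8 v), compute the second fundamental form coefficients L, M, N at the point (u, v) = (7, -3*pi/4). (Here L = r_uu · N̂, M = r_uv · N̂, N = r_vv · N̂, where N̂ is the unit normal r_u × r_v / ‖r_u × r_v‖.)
L = 0;  M = -8*sqrt(113)/113;  N = 0

Compute the unit normal N̂(u, v) = (8*sin(v)/sqrt(u^2 + 64), -8*cos(v)/sqrt(u^2 + 64), u/sqrt(u^2 + 64)), and the second partials r_uu, r_uv, r_vv. Take dot products:
  L(u, v) = r_uu · N̂ = 0,
  M(u, v) = r_uv · N̂ = -8/sqrt(u^2 + 64),
  N(u, v) = r_vv · N̂ = 0.
Evaluating at (u, v) = (7, -3*pi/4):
  L = 0, M = -8*sqrt(113)/113, N = 0.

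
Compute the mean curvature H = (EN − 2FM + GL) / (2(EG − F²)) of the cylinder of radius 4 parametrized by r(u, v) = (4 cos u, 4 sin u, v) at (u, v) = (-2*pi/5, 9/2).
H = -1/8

With E = 16, F = 0, G = 1, L = -4, M = 0, N = 0, assemble
  H = (EN − 2FM + GL) / (2(EG − F²)) = -1/8.
At (u, v) = (-2*pi/5, 9/2): H = -1/8.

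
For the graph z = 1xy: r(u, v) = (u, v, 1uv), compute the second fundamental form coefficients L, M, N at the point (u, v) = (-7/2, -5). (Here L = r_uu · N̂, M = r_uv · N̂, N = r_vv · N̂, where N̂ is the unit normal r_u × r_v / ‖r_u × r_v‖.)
L = 0;  M = 2*sqrt(17)/51;  N = 0

Compute the unit normal N̂(u, v) = (-v/sqrt(u^2 + v^2 + 1), -u/sqrt(u^2 + v^2 + 1), 1/sqrt(u^2 + v^2 + 1)), and the second partials r_uu, r_uv, r_vv. Take dot products:
  L(u, v) = r_uu · N̂ = 0,
  M(u, v) = r_uv · N̂ = 1/sqrt(u^2 + v^2 + 1),
  N(u, v) = r_vv · N̂ = 0.
Evaluating at (u, v) = (-7/2, -5):
  L = 0, M = 2*sqrt(17)/51, N = 0.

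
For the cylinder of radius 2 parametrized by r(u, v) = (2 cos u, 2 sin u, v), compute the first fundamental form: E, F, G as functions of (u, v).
E = 4;  F = 0;  G = 1

Compute partials: r_u = (-2*sin(u), 2*cos(u), 0), r_v = (0, 0, 1). Then
  E = r_u · r_u = 4,
  F = r_u · r_v = 0,
  G = r_v · r_v = 1.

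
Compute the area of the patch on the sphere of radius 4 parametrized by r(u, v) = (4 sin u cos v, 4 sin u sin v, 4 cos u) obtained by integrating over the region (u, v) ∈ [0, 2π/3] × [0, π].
Area = 24*pi

Area = ∫∫ √(EG − F²) du dv with √(EG − F²) = 16*Abs(sin(u)). Integrating over [0, 2π/3] × [0, π] gives 24*pi.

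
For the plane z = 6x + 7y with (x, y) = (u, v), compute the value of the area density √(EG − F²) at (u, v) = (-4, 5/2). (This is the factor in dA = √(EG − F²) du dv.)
√(EG − F²)|_{(-4, 5/2)} = sqrt(86)

E = 37, F = 42, G = 50, so EG − F² = 86. Taking the positive square root: √(EG − F²) = sqrt(86). At (u, v) = (-4, 5/2): sqrt(86).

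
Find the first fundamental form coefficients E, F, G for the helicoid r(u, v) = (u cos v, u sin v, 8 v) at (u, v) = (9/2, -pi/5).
E = 1;  F = 0;  G = 337/4

Partials: r_u = (cos(v), sin(v), 0), r_v = (-u*sin(v), u*cos(v), 8). As functions of (u, v):
  E = r_u · r_u = 1,
  F = r_u · r_v = 0,
  G = r_v · r_v = u^2 + 64.
Evaluating at (u, v) = (9/2, -pi/5): E = 1, F = 0, G = 337/4.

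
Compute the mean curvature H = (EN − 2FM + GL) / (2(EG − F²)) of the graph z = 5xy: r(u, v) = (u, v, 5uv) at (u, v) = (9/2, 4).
H = -18000*sqrt(3629)/13169641

With E = 25*v^2 + 1, F = 25*u*v, G = 25*u^2 + 1, L = 0, M = 5/sqrt(25*u^2 + 25*v^2 + 1), N = 0, assemble
  H = (EN − 2FM + GL) / (2(EG − F²)) = -125*u*v/(25*u^2 + 25*v^2 + 1)^(3/2).
At (u, v) = (9/2, 4): H = -18000*sqrt(3629)/13169641.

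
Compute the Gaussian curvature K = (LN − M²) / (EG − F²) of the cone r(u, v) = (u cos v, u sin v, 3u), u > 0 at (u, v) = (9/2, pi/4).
K = 0

Coefficients of the first fundamental form: E = 10, F = 0, G = u^2.
Coefficients of the second fundamental form: L = 0, M = 0, N = 3*sqrt(10)*u^2/(10*Abs(u)).
Assemble K = (LN − M²)/(EG − F²) = 0. At (u, v) = (9/2, pi/4): K = 0.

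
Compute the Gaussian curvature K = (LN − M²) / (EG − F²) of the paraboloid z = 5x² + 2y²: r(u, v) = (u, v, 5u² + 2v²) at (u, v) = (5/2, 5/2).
K = 10/131769

Coefficients of the first fundamental form: E = 100*u^2 + 1, F = 40*u*v, G = 16*v^2 + 1.
Coefficients of the second fundamental form: L = 10/sqrt(100*u^2 + 16*v^2 + 1), M = 0, N = 4/sqrt(100*u^2 + 16*v^2 + 1).
Assemble K = (LN − M²)/(EG − F²) = 40/(10000*u^4 + 3200*u^2*v^2 + 200*u^2 + 256*v^4 + 32*v^2 + 1). At (u, v) = (5/2, 5/2): K = 10/131769.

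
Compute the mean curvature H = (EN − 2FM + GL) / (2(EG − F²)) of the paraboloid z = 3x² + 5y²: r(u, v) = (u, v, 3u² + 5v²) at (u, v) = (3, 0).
H = 1628*sqrt(13)/21125

With E = 36*u^2 + 1, F = 60*u*v, G = 100*v^2 + 1, L = 6/sqrt(36*u^2 + 100*v^2 + 1), M = 0, N = 10/sqrt(36*u^2 + 100*v^2 + 1), assemble
  H = (EN − 2FM + GL) / (2(EG − F²)) = 4*(45*u^2 + 75*v^2 + 2)/(36*u^2 + 100*v^2 + 1)^(3/2).
At (u, v) = (3, 0): H = 1628*sqrt(13)/21125.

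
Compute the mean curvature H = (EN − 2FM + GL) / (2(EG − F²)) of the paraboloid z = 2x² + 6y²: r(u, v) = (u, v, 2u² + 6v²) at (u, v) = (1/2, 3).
H = 2624*sqrt(1301)/1692601

With E = 16*u^2 + 1, F = 48*u*v, G = 144*v^2 + 1, L = 4/sqrt(16*u^2 + 144*v^2 + 1), M = 0, N = 12/sqrt(16*u^2 + 144*v^2 + 1), assemble
  H = (EN − 2FM + GL) / (2(EG − F²)) = 8*(12*u^2 + 36*v^2 + 1)/(16*u^2 + 144*v^2 + 1)^(3/2).
At (u, v) = (1/2, 3): H = 2624*sqrt(1301)/1692601.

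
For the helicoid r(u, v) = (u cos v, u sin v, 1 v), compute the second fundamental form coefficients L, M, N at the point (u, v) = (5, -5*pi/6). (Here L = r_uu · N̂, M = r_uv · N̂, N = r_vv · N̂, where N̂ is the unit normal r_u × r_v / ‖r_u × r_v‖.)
L = 0;  M = -sqrt(26)/26;  N = 0

Compute the unit normal N̂(u, v) = (sin(v)/sqrt(u^2 + 1), -cos(v)/sqrt(u^2 + 1), u/sqrt(u^2 + 1)), and the second partials r_uu, r_uv, r_vv. Take dot products:
  L(u, v) = r_uu · N̂ = 0,
  M(u, v) = r_uv · N̂ = -1/sqrt(u^2 + 1),
  N(u, v) = r_vv · N̂ = 0.
Evaluating at (u, v) = (5, -5*pi/6):
  L = 0, M = -sqrt(26)/26, N = 0.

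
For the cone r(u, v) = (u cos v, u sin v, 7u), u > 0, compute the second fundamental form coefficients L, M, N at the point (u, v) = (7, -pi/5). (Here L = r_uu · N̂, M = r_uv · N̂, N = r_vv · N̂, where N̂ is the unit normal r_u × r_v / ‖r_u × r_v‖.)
L = 0;  M = 0;  N = 49*sqrt(2)/10

Compute the unit normal N̂(u, v) = (-7*sqrt(2)*u*cos(v)/(10*Abs(u)), -7*sqrt(2)*u*sin(v)/(10*Abs(u)), sqrt(2)*u/(10*Abs(u))), and the second partials r_uu, r_uv, r_vv. Take dot products:
  L(u, v) = r_uu · N̂ = 0,
  M(u, v) = r_uv · N̂ = 0,
  N(u, v) = r_vv · N̂ = 7*sqrt(2)*u^2/(10*Abs(u)).
Evaluating at (u, v) = (7, -pi/5):
  L = 0, M = 0, N = 49*sqrt(2)/10.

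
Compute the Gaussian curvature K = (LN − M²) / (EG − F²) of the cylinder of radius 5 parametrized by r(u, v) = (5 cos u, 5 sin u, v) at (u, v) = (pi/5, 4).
K = 0

Coefficients of the first fundamental form: E = 25, F = 0, G = 1.
Coefficients of the second fundamental form: L = -5, M = 0, N = 0.
Assemble K = (LN − M²)/(EG − F²) = 0. At (u, v) = (pi/5, 4): K = 0.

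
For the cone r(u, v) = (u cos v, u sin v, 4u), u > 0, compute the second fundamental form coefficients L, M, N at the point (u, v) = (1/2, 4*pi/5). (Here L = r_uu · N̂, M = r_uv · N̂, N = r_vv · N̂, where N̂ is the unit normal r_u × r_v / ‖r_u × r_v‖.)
L = 0;  M = 0;  N = 2*sqrt(17)/17

Compute the unit normal N̂(u, v) = (-4*sqrt(17)*u*cos(v)/(17*Abs(u)), -4*sqrt(17)*u*sin(v)/(17*Abs(u)), sqrt(17)*u/(17*Abs(u))), and the second partials r_uu, r_uv, r_vv. Take dot products:
  L(u, v) = r_uu · N̂ = 0,
  M(u, v) = r_uv · N̂ = 0,
  N(u, v) = r_vv · N̂ = 4*sqrt(17)*u^2/(17*Abs(u)).
Evaluating at (u, v) = (1/2, 4*pi/5):
  L = 0, M = 0, N = 2*sqrt(17)/17.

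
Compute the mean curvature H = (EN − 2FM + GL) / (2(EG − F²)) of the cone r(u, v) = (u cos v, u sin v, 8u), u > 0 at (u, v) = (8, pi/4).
H = sqrt(65)/130

With E = 65, F = 0, G = u^2, L = 0, M = 0, N = 8*sqrt(65)*u^2/(65*Abs(u)), assemble
  H = (EN − 2FM + GL) / (2(EG − F²)) = 4*sqrt(65)/(65*Abs(u)).
At (u, v) = (8, pi/4): H = sqrt(65)/130.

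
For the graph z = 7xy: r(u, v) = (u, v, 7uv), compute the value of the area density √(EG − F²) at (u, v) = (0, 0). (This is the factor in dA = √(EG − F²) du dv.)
√(EG − F²)|_{(0, 0)} = 1

E = 49*v^2 + 1, F = 49*u*v, G = 49*u^2 + 1, so EG − F² = 49*u^2 + 49*v^2 + 1. Taking the positive square root: √(EG − F²) = sqrt(49*u^2 + 49*v^2 + 1). At (u, v) = (0, 0): 1.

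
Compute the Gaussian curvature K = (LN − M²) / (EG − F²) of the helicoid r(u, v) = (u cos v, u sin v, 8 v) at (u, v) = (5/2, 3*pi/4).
K = -1024/78961

Coefficients of the first fundamental form: E = 1, F = 0, G = u^2 + 64.
Coefficients of the second fundamental form: L = 0, M = -8/sqrt(u^2 + 64), N = 0.
Assemble K = (LN − M²)/(EG − F²) = -64/(u^2 + 64)^2. At (u, v) = (5/2, 3*pi/4): K = -1024/78961.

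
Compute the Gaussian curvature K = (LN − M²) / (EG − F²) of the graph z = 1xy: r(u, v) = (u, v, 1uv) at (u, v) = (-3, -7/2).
K = -16/7921

Coefficients of the first fundamental form: E = v^2 + 1, F = u*v, G = u^2 + 1.
Coefficients of the second fundamental form: L = 0, M = 1/sqrt(u^2 + v^2 + 1), N = 0.
Assemble K = (LN − M²)/(EG − F²) = 1/((u^2*v^2 - (u^2 + 1)*(v^2 + 1))*(u^2 + v^2 + 1)). At (u, v) = (-3, -7/2): K = -16/7921.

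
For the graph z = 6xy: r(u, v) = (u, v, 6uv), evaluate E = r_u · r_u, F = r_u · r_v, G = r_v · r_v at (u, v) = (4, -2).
E = 145;  F = -288;  G = 577

Partials: r_u = (1, 0, 6*v), r_v = (0, 1, 6*u). As functions of (u, v):
  E = r_u · r_u = 36*v^2 + 1,
  F = r_u · r_v = 36*u*v,
  G = r_v · r_v = 36*u^2 + 1.
Evaluating at (u, v) = (4, -2): E = 145, F = -288, G = 577.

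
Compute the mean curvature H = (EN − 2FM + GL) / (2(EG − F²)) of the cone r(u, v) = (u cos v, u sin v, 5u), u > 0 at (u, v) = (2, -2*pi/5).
H = 5*sqrt(26)/104

With E = 26, F = 0, G = u^2, L = 0, M = 0, N = 5*sqrt(26)*u^2/(26*Abs(u)), assemble
  H = (EN − 2FM + GL) / (2(EG − F²)) = 5*sqrt(26)/(52*Abs(u)).
At (u, v) = (2, -2*pi/5): H = 5*sqrt(26)/104.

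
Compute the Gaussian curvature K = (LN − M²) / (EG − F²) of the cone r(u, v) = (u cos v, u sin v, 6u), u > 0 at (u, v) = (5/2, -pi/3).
K = 0

Coefficients of the first fundamental form: E = 37, F = 0, G = u^2.
Coefficients of the second fundamental form: L = 0, M = 0, N = 6*sqrt(37)*u^2/(37*Abs(u)).
Assemble K = (LN − M²)/(EG − F²) = 0. At (u, v) = (5/2, -pi/3): K = 0.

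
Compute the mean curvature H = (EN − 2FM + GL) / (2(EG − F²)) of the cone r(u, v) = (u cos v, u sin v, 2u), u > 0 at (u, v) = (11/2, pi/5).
H = 2*sqrt(5)/55

With E = 5, F = 0, G = u^2, L = 0, M = 0, N = 2*sqrt(5)*u^2/(5*Abs(u)), assemble
  H = (EN − 2FM + GL) / (2(EG − F²)) = sqrt(5)/(5*Abs(u)).
At (u, v) = (11/2, pi/5): H = 2*sqrt(5)/55.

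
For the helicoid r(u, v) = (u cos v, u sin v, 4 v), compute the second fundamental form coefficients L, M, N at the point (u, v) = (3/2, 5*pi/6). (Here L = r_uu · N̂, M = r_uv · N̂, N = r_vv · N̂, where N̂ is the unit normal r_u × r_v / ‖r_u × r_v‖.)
L = 0;  M = -8*sqrt(73)/73;  N = 0

Compute the unit normal N̂(u, v) = (4*sin(v)/sqrt(u^2 + 16), -4*cos(v)/sqrt(u^2 + 16), u/sqrt(u^2 + 16)), and the second partials r_uu, r_uv, r_vv. Take dot products:
  L(u, v) = r_uu · N̂ = 0,
  M(u, v) = r_uv · N̂ = -4/sqrt(u^2 + 16),
  N(u, v) = r_vv · N̂ = 0.
Evaluating at (u, v) = (3/2, 5*pi/6):
  L = 0, M = -8*sqrt(73)/73, N = 0.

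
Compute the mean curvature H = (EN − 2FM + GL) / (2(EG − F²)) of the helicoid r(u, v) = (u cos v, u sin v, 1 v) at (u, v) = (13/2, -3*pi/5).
H = 0

With E = 1, F = 0, G = u^2 + 1, L = 0, M = -1/sqrt(u^2 + 1), N = 0, assemble
  H = (EN − 2FM + GL) / (2(EG − F²)) = 0.
At (u, v) = (13/2, -3*pi/5): H = 0.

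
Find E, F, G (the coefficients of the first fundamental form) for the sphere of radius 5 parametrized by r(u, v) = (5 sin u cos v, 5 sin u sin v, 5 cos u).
E = 25;  F = 0;  G = 25*sin(u)^2

Compute partials: r_u = (5*cos(u)*cos(v), 5*sin(v)*cos(u), -5*sin(u)), r_v = (-5*sin(u)*sin(v), 5*sin(u)*cos(v), 0). Then
  E = r_u · r_u = 25,
  F = r_u · r_v = 0,
  G = r_v · r_v = 25*sin(u)^2.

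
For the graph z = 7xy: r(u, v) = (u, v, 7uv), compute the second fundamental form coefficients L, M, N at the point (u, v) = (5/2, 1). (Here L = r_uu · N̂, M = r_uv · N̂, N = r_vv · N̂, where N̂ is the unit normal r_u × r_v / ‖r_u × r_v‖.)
L = 0;  M = 14*sqrt(57)/285;  N = 0

Compute the unit normal N̂(u, v) = (-7*v/sqrt(49*u^2 + 49*v^2 + 1), -7*u/sqrt(49*u^2 + 49*v^2 + 1), 1/sqrt(49*u^2 + 49*v^2 + 1)), and the second partials r_uu, r_uv, r_vv. Take dot products:
  L(u, v) = r_uu · N̂ = 0,
  M(u, v) = r_uv · N̂ = 7/sqrt(49*u^2 + 49*v^2 + 1),
  N(u, v) = r_vv · N̂ = 0.
Evaluating at (u, v) = (5/2, 1):
  L = 0, M = 14*sqrt(57)/285, N = 0.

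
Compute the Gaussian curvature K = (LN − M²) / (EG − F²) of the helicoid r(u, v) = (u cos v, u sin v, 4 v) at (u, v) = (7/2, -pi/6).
K = -256/12769

Coefficients of the first fundamental form: E = 1, F = 0, G = u^2 + 16.
Coefficients of the second fundamental form: L = 0, M = -4/sqrt(u^2 + 16), N = 0.
Assemble K = (LN − M²)/(EG − F²) = -16/(u^2 + 16)^2. At (u, v) = (7/2, -pi/6): K = -256/12769.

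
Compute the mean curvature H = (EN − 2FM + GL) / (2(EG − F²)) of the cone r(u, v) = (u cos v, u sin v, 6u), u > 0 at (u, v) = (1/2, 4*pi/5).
H = 6*sqrt(37)/37

With E = 37, F = 0, G = u^2, L = 0, M = 0, N = 6*sqrt(37)*u^2/(37*Abs(u)), assemble
  H = (EN − 2FM + GL) / (2(EG − F²)) = 3*sqrt(37)/(37*Abs(u)).
At (u, v) = (1/2, 4*pi/5): H = 6*sqrt(37)/37.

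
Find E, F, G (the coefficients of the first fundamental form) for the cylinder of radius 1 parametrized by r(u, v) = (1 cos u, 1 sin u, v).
E = 1;  F = 0;  G = 1

Compute partials: r_u = (-sin(u), cos(u), 0), r_v = (0, 0, 1). Then
  E = r_u · r_u = 1,
  F = r_u · r_v = 0,
  G = r_v · r_v = 1.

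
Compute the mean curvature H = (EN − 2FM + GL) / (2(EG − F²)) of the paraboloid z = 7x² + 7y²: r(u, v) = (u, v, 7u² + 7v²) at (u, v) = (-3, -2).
H = 17850*sqrt(2549)/6497401

With E = 196*u^2 + 1, F = 196*u*v, G = 196*v^2 + 1, L = 14/sqrt(196*u^2 + 196*v^2 + 1), M = 0, N = 14/sqrt(196*u^2 + 196*v^2 + 1), assemble
  H = (EN − 2FM + GL) / (2(EG − F²)) = 14*(98*u^2 + 98*v^2 + 1)/(196*u^2 + 196*v^2 + 1)^(3/2).
At (u, v) = (-3, -2): H = 17850*sqrt(2549)/6497401.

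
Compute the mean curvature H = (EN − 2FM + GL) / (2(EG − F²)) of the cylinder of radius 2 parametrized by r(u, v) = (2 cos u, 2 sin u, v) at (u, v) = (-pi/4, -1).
H = -1/4

With E = 4, F = 0, G = 1, L = -2, M = 0, N = 0, assemble
  H = (EN − 2FM + GL) / (2(EG − F²)) = -1/4.
At (u, v) = (-pi/4, -1): H = -1/4.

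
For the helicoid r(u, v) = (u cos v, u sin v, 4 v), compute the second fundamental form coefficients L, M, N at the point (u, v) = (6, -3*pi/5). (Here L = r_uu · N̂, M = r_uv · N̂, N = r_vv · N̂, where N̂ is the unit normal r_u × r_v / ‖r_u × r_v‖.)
L = 0;  M = -2*sqrt(13)/13;  N = 0

Compute the unit normal N̂(u, v) = (4*sin(v)/sqrt(u^2 + 16), -4*cos(v)/sqrt(u^2 + 16), u/sqrt(u^2 + 16)), and the second partials r_uu, r_uv, r_vv. Take dot products:
  L(u, v) = r_uu · N̂ = 0,
  M(u, v) = r_uv · N̂ = -4/sqrt(u^2 + 16),
  N(u, v) = r_vv · N̂ = 0.
Evaluating at (u, v) = (6, -3*pi/5):
  L = 0, M = -2*sqrt(13)/13, N = 0.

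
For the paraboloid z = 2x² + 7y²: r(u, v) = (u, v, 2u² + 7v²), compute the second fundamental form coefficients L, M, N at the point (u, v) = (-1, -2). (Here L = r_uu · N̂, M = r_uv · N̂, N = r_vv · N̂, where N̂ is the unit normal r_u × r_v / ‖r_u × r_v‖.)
L = 4*sqrt(89)/267;  M = 0;  N = 14*sqrt(89)/267

Compute the unit normal N̂(u, v) = (-4*u/sqrt(16*u^2 + 196*v^2 + 1), -14*v/sqrt(16*u^2 + 196*v^2 + 1), 1/sqrt(16*u^2 + 196*v^2 + 1)), and the second partials r_uu, r_uv, r_vv. Take dot products:
  L(u, v) = r_uu · N̂ = 4/sqrt(16*u^2 + 196*v^2 + 1),
  M(u, v) = r_uv · N̂ = 0,
  N(u, v) = r_vv · N̂ = 14/sqrt(16*u^2 + 196*v^2 + 1).
Evaluating at (u, v) = (-1, -2):
  L = 4*sqrt(89)/267, M = 0, N = 14*sqrt(89)/267.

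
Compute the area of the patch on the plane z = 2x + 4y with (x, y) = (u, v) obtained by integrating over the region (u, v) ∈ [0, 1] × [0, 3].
Area = 3*sqrt(21)

Area = ∫∫ √(EG − F²) du dv with √(EG − F²) = sqrt(21). Integrating over [0, 1] × [0, 3] gives 3*sqrt(21).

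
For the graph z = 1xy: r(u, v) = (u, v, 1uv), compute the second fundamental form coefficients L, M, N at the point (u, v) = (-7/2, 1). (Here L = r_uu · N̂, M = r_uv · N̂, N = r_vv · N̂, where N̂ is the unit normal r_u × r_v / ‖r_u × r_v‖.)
L = 0;  M = 2*sqrt(57)/57;  N = 0

Compute the unit normal N̂(u, v) = (-v/sqrt(u^2 + v^2 + 1), -u/sqrt(u^2 + v^2 + 1), 1/sqrt(u^2 + v^2 + 1)), and the second partials r_uu, r_uv, r_vv. Take dot products:
  L(u, v) = r_uu · N̂ = 0,
  M(u, v) = r_uv · N̂ = 1/sqrt(u^2 + v^2 + 1),
  N(u, v) = r_vv · N̂ = 0.
Evaluating at (u, v) = (-7/2, 1):
  L = 0, M = 2*sqrt(57)/57, N = 0.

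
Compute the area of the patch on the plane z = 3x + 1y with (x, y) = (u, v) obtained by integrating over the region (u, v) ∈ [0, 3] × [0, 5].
Area = 15*sqrt(11)

Area = ∫∫ √(EG − F²) du dv with √(EG − F²) = sqrt(11). Integrating over [0, 3] × [0, 5] gives 15*sqrt(11).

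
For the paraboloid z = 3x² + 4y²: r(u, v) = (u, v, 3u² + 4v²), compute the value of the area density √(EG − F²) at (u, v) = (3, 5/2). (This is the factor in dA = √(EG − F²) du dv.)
√(EG − F²)|_{(3, 5/2)} = 5*sqrt(29)

E = 36*u^2 + 1, F = 48*u*v, G = 64*v^2 + 1, so EG − F² = 36*u^2 + 64*v^2 + 1. Taking the positive square root: √(EG − F²) = sqrt(36*u^2 + 64*v^2 + 1). At (u, v) = (3, 5/2): 5*sqrt(29).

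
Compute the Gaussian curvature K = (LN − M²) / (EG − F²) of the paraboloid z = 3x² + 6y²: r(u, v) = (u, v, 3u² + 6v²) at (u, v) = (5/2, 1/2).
K = 18/17161

Coefficients of the first fundamental form: E = 36*u^2 + 1, F = 72*u*v, G = 144*v^2 + 1.
Coefficients of the second fundamental form: L = 6/sqrt(36*u^2 + 144*v^2 + 1), M = 0, N = 12/sqrt(36*u^2 + 144*v^2 + 1).
Assemble K = (LN − M²)/(EG − F²) = 72/(1296*u^4 + 10368*u^2*v^2 + 72*u^2 + 20736*v^4 + 288*v^2 + 1). At (u, v) = (5/2, 1/2): K = 18/17161.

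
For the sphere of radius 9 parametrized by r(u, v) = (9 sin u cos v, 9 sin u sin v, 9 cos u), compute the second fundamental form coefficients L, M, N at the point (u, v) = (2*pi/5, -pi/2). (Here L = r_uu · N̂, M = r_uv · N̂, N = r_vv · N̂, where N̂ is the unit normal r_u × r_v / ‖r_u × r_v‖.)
L = -9;  M = 0;  N = -45/8 - 9*sqrt(5)/8

Compute the unit normal N̂(u, v) = (sin(u)^2*cos(v)/Abs(sin(u)), sin(u)^2*sin(v)/Abs(sin(u)), sin(2*u)/(2*Abs(sin(u)))), and the second partials r_uu, r_uv, r_vv. Take dot products:
  L(u, v) = r_uu · N̂ = -9*sin(u)/Abs(sin(u)),
  M(u, v) = r_uv · N̂ = 0,
  N(u, v) = r_vv · N̂ = -9*sin(u)^3/Abs(sin(u)).
Evaluating at (u, v) = (2*pi/5, -pi/2):
  L = -9, M = 0, N = -45/8 - 9*sqrt(5)/8.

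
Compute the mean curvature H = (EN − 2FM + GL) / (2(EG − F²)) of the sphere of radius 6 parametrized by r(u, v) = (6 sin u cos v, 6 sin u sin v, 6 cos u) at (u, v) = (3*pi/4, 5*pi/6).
H = -1/6

With E = 36, F = 0, G = 36*sin(u)^2, L = -6*sin(u)/Abs(sin(u)), M = 0, N = -6*sin(u)^3/Abs(sin(u)), assemble
  H = (EN − 2FM + GL) / (2(EG − F²)) = -sin(u)/(6*Abs(sin(u))).
At (u, v) = (3*pi/4, 5*pi/6): H = -1/6.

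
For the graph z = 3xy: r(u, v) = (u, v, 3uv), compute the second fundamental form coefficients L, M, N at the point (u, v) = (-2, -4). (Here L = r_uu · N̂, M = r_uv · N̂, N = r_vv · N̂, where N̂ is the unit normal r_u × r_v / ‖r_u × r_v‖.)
L = 0;  M = 3*sqrt(181)/181;  N = 0

Compute the unit normal N̂(u, v) = (-3*v/sqrt(9*u^2 + 9*v^2 + 1), -3*u/sqrt(9*u^2 + 9*v^2 + 1), 1/sqrt(9*u^2 + 9*v^2 + 1)), and the second partials r_uu, r_uv, r_vv. Take dot products:
  L(u, v) = r_uu · N̂ = 0,
  M(u, v) = r_uv · N̂ = 3/sqrt(9*u^2 + 9*v^2 + 1),
  N(u, v) = r_vv · N̂ = 0.
Evaluating at (u, v) = (-2, -4):
  L = 0, M = 3*sqrt(181)/181, N = 0.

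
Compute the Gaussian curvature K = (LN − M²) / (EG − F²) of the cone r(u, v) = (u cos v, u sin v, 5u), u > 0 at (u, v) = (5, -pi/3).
K = 0

Coefficients of the first fundamental form: E = 26, F = 0, G = u^2.
Coefficients of the second fundamental form: L = 0, M = 0, N = 5*sqrt(26)*u^2/(26*Abs(u)).
Assemble K = (LN − M²)/(EG − F²) = 0. At (u, v) = (5, -pi/3): K = 0.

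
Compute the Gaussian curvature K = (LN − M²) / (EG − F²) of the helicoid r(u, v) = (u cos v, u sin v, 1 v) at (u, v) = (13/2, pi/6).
K = -16/29929

Coefficients of the first fundamental form: E = 1, F = 0, G = u^2 + 1.
Coefficients of the second fundamental form: L = 0, M = -1/sqrt(u^2 + 1), N = 0.
Assemble K = (LN − M²)/(EG − F²) = -1/(u^2 + 1)^2. At (u, v) = (13/2, pi/6): K = -16/29929.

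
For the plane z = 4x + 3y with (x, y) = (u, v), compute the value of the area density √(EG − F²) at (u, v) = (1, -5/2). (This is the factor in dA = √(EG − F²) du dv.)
√(EG − F²)|_{(1, -5/2)} = sqrt(26)

E = 17, F = 12, G = 10, so EG − F² = 26. Taking the positive square root: √(EG − F²) = sqrt(26). At (u, v) = (1, -5/2): sqrt(26).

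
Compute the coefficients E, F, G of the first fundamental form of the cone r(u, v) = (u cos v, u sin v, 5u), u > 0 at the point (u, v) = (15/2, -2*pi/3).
E = 26;  F = 0;  G = 225/4

Partials: r_u = (cos(v), sin(v), 5), r_v = (-u*sin(v), u*cos(v), 0). As functions of (u, v):
  E = r_u · r_u = 26,
  F = r_u · r_v = 0,
  G = r_v · r_v = u^2.
Evaluating at (u, v) = (15/2, -2*pi/3): E = 26, F = 0, G = 225/4.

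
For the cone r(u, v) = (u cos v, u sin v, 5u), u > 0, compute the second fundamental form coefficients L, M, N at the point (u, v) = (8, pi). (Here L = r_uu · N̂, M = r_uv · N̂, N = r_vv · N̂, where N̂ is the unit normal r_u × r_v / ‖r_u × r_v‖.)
L = 0;  M = 0;  N = 20*sqrt(26)/13

Compute the unit normal N̂(u, v) = (-5*sqrt(26)*u*cos(v)/(26*Abs(u)), -5*sqrt(26)*u*sin(v)/(26*Abs(u)), sqrt(26)*u/(26*Abs(u))), and the second partials r_uu, r_uv, r_vv. Take dot products:
  L(u, v) = r_uu · N̂ = 0,
  M(u, v) = r_uv · N̂ = 0,
  N(u, v) = r_vv · N̂ = 5*sqrt(26)*u^2/(26*Abs(u)).
Evaluating at (u, v) = (8, pi):
  L = 0, M = 0, N = 20*sqrt(26)/13.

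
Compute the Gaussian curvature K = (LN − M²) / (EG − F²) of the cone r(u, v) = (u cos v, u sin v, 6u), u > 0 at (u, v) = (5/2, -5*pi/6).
K = 0

Coefficients of the first fundamental form: E = 37, F = 0, G = u^2.
Coefficients of the second fundamental form: L = 0, M = 0, N = 6*sqrt(37)*u^2/(37*Abs(u)).
Assemble K = (LN − M²)/(EG − F²) = 0. At (u, v) = (5/2, -5*pi/6): K = 0.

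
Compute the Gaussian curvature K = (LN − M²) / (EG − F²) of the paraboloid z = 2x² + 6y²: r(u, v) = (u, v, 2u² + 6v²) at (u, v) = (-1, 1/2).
K = 48/2809

Coefficients of the first fundamental form: E = 16*u^2 + 1, F = 48*u*v, G = 144*v^2 + 1.
Coefficients of the second fundamental form: L = 4/sqrt(16*u^2 + 144*v^2 + 1), M = 0, N = 12/sqrt(16*u^2 + 144*v^2 + 1).
Assemble K = (LN − M²)/(EG − F²) = 48/(256*u^4 + 4608*u^2*v^2 + 32*u^2 + 20736*v^4 + 288*v^2 + 1). At (u, v) = (-1, 1/2): K = 48/2809.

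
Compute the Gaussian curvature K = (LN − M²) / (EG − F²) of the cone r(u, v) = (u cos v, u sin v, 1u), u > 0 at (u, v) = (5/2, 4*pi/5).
K = 0

Coefficients of the first fundamental form: E = 2, F = 0, G = u^2.
Coefficients of the second fundamental form: L = 0, M = 0, N = sqrt(2)*u^2/(2*Abs(u)).
Assemble K = (LN − M²)/(EG − F²) = 0. At (u, v) = (5/2, 4*pi/5): K = 0.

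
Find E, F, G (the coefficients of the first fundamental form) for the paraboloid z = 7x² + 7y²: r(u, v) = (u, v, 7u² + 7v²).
E = 196*u^2 + 1;  F = 196*u*v;  G = 196*v^2 + 1

Compute partials: r_u = (1, 0, 14*u), r_v = (0, 1, 14*v). Then
  E = r_u · r_u = 196*u^2 + 1,
  F = r_u · r_v = 196*u*v,
  G = r_v · r_v = 196*v^2 + 1.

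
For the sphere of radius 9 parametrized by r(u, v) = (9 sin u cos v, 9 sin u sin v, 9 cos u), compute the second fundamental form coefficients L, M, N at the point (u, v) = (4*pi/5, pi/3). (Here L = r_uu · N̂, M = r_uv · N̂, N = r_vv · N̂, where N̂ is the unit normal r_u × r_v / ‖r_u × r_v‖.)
L = -9;  M = 0;  N = -45/8 + 9*sqrt(5)/8

Compute the unit normal N̂(u, v) = (sin(u)^2*cos(v)/Abs(sin(u)), sin(u)^2*sin(v)/Abs(sin(u)), sin(2*u)/(2*Abs(sin(u)))), and the second partials r_uu, r_uv, r_vv. Take dot products:
  L(u, v) = r_uu · N̂ = -9*sin(u)/Abs(sin(u)),
  M(u, v) = r_uv · N̂ = 0,
  N(u, v) = r_vv · N̂ = -9*sin(u)^3/Abs(sin(u)).
Evaluating at (u, v) = (4*pi/5, pi/3):
  L = -9, M = 0, N = -45/8 + 9*sqrt(5)/8.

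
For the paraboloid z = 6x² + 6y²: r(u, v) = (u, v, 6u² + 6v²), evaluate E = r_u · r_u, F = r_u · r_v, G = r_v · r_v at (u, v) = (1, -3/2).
E = 145;  F = -216;  G = 325

Partials: r_u = (1, 0, 12*u), r_v = (0, 1, 12*v). As functions of (u, v):
  E = r_u · r_u = 144*u^2 + 1,
  F = r_u · r_v = 144*u*v,
  G = r_v · r_v = 144*v^2 + 1.
Evaluating at (u, v) = (1, -3/2): E = 145, F = -216, G = 325.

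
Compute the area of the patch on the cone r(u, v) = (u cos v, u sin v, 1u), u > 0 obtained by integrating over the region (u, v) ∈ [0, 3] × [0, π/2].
Area = 9*sqrt(2)*pi/4

Area = ∫∫ √(EG − F²) du dv with √(EG − F²) = sqrt(2)*Abs(u). Integrating over [0, 3] × [0, π/2] gives 9*sqrt(2)*pi/4.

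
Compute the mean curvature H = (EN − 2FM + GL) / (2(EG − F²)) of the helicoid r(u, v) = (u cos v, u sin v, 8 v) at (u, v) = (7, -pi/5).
H = 0

With E = 1, F = 0, G = u^2 + 64, L = 0, M = -8/sqrt(u^2 + 64), N = 0, assemble
  H = (EN − 2FM + GL) / (2(EG − F²)) = 0.
At (u, v) = (7, -pi/5): H = 0.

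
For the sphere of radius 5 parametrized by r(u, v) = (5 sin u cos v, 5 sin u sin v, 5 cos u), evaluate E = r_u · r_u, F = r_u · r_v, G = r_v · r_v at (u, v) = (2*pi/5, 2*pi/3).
E = 25;  F = 0;  G = 25*sqrt(5)/8 + 125/8

Partials: r_u = (5*cos(u)*cos(v), 5*sin(v)*cos(u), -5*sin(u)), r_v = (-5*sin(u)*sin(v), 5*sin(u)*cos(v), 0). As functions of (u, v):
  E = r_u · r_u = 25,
  F = r_u · r_v = 0,
  G = r_v · r_v = 25*sin(u)^2.
Evaluating at (u, v) = (2*pi/5, 2*pi/3): E = 25, F = 0, G = 25*sqrt(5)/8 + 125/8.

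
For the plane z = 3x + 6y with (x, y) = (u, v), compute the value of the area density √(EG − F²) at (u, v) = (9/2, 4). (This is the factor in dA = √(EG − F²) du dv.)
√(EG − F²)|_{(9/2, 4)} = sqrt(46)

E = 10, F = 18, G = 37, so EG − F² = 46. Taking the positive square root: √(EG − F²) = sqrt(46). At (u, v) = (9/2, 4): sqrt(46).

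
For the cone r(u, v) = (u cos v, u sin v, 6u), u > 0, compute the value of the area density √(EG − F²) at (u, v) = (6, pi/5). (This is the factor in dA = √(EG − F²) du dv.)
√(EG − F²)|_{(6, pi/5)} = 6*sqrt(37)

E = 37, F = 0, G = u^2, so EG − F² = 37*u^2. Taking the positive square root: √(EG − F²) = sqrt(37)*Abs(u). At (u, v) = (6, pi/5): 6*sqrt(37).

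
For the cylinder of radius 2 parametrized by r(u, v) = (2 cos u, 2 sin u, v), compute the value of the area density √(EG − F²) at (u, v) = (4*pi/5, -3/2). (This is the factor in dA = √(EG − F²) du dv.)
√(EG − F²)|_{(4*pi/5, -3/2)} = 2

E = 4, F = 0, G = 1, so EG − F² = 4. Taking the positive square root: √(EG − F²) = 2. At (u, v) = (4*pi/5, -3/2): 2.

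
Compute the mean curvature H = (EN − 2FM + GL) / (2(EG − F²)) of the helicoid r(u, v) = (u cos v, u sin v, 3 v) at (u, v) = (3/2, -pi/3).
H = 0

With E = 1, F = 0, G = u^2 + 9, L = 0, M = -3/sqrt(u^2 + 9), N = 0, assemble
  H = (EN − 2FM + GL) / (2(EG − F²)) = 0.
At (u, v) = (3/2, -pi/3): H = 0.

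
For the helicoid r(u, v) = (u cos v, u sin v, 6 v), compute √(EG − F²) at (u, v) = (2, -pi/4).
√(EG − F²)|_{(2, -pi/4)} = 2*sqrt(10)

E = 1, F = 0, G = u^2 + 36; EG − F² = u^2 + 36; √(EG − F²) = sqrt(u^2 + 36). At the given point: 2*sqrt(10).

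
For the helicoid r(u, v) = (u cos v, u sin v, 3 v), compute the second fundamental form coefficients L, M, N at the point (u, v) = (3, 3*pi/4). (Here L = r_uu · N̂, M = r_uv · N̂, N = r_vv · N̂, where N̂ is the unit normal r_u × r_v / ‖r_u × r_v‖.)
L = 0;  M = -sqrt(2)/2;  N = 0

Compute the unit normal N̂(u, v) = (3*sin(v)/sqrt(u^2 + 9), -3*cos(v)/sqrt(u^2 + 9), u/sqrt(u^2 + 9)), and the second partials r_uu, r_uv, r_vv. Take dot products:
  L(u, v) = r_uu · N̂ = 0,
  M(u, v) = r_uv · N̂ = -3/sqrt(u^2 + 9),
  N(u, v) = r_vv · N̂ = 0.
Evaluating at (u, v) = (3, 3*pi/4):
  L = 0, M = -sqrt(2)/2, N = 0.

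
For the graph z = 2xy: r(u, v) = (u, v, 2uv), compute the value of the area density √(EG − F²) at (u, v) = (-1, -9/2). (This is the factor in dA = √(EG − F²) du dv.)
√(EG − F²)|_{(-1, -9/2)} = sqrt(86)

E = 4*v^2 + 1, F = 4*u*v, G = 4*u^2 + 1, so EG − F² = 4*u^2 + 4*v^2 + 1. Taking the positive square root: √(EG − F²) = sqrt(4*u^2 + 4*v^2 + 1). At (u, v) = (-1, -9/2): sqrt(86).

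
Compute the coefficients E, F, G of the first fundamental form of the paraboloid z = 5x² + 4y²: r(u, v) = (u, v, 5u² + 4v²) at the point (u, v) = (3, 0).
E = 901;  F = 0;  G = 1

Partials: r_u = (1, 0, 10*u), r_v = (0, 1, 8*v). As functions of (u, v):
  E = r_u · r_u = 100*u^2 + 1,
  F = r_u · r_v = 80*u*v,
  G = r_v · r_v = 64*v^2 + 1.
Evaluating at (u, v) = (3, 0): E = 901, F = 0, G = 1.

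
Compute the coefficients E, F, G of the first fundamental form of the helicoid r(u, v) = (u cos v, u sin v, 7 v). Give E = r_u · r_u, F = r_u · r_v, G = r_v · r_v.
E = 1;  F = 0;  G = u^2 + 49

Compute partials: r_u = (cos(v), sin(v), 0), r_v = (-u*sin(v), u*cos(v), 7). Then
  E = r_u · r_u = 1,
  F = r_u · r_v = 0,
  G = r_v · r_v = u^2 + 49.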